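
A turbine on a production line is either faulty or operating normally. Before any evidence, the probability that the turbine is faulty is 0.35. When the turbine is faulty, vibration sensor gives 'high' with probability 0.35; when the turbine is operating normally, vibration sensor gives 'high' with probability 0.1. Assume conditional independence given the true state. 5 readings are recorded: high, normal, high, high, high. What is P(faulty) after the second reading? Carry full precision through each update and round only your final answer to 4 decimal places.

0.5765

Apply Bayes' rule sequentially, carrying P(faulty) forward.
After 'high': P(faulty) = 0.35·0.3500 / (0.35·0.3500 + 0.1·0.6500) ≈ 0.6533
After 'normal': P(faulty) = 0.65·0.6533 / (0.65·0.6533 + 0.9·0.3467) ≈ 0.5765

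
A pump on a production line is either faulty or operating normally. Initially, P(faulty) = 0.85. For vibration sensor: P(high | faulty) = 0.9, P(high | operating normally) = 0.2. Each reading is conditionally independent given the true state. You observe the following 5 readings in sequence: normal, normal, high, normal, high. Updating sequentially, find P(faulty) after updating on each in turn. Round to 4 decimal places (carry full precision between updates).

After 'normal': P(faulty) = 0.1·0.8500 / (0.1·0.8500 + 0.8·0.1500) ≈ 0.4146
After 'normal': P(faulty) = 0.1·0.4146 / (0.1·0.4146 + 0.8·0.5854) ≈ 0.0813
After 'high': P(faulty) = 0.9·0.0813 / (0.9·0.0813 + 0.2·0.9187) ≈ 0.2849
After 'normal': P(faulty) = 0.1·0.2849 / (0.1·0.2849 + 0.8·0.7151) ≈ 0.0474
After 'high': P(faulty) = 0.9·0.0474 / (0.9·0.0474 + 0.2·0.9526) ≈ 0.1831

0.1831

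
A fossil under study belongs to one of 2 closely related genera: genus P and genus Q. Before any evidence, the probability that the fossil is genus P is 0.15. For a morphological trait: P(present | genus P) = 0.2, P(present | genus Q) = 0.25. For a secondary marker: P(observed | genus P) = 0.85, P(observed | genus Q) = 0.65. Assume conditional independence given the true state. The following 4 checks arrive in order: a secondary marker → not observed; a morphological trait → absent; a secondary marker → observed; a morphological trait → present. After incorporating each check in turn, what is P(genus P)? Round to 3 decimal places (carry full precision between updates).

0.078

After a secondary marker='not observed': P(genus P) = 0.15·0.1500 / (0.15·0.1500 + 0.35·0.8500) ≈ 0.0703
After a morphological trait='absent': P(genus P) = 0.8·0.0703 / (0.8·0.0703 + 0.75·0.9297) ≈ 0.0747
After a secondary marker='observed': P(genus P) = 0.85·0.0747 / (0.85·0.0747 + 0.65·0.9253) ≈ 0.0954
After a morphological trait='present': P(genus P) = 0.2·0.0954 / (0.2·0.0954 + 0.25·0.9046) ≈ 0.0778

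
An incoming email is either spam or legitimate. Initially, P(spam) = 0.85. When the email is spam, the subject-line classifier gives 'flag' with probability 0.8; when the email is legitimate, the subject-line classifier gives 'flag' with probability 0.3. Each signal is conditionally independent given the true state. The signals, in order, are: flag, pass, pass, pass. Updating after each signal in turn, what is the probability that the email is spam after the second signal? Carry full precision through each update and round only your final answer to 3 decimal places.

Apply Bayes' rule sequentially, carrying P(spam) forward.
After 'flag': P(spam) = 0.8·0.8500 / (0.8·0.8500 + 0.3·0.1500) ≈ 0.9379
After 'pass': P(spam) = 0.2·0.9379 / (0.2·0.9379 + 0.7·0.0621) ≈ 0.8119

0.812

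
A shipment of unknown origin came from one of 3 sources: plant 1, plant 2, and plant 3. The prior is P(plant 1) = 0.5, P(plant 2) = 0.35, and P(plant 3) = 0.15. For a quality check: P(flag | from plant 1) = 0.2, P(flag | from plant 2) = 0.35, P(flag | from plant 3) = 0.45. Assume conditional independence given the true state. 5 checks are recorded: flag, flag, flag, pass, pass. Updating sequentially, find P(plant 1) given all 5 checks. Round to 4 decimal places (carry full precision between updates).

After 'flag': normaliser = 0.2·0.5000 + 0.35·0.3500 + 0.45·0.1500; P(plant 1) ≈ 0.3448, P(plant 2) ≈ 0.4224, P(plant 3) ≈ 0.2328
After 'flag': normaliser = 0.2·0.3448 + 0.35·0.4224 + 0.45·0.2328; P(plant 1) ≈ 0.2145, P(plant 2) ≈ 0.4598, P(plant 3) ≈ 0.3257
After 'flag': normaliser = 0.2·0.2145 + 0.35·0.4598 + 0.45·0.3257; P(plant 1) ≈ 0.1224, P(plant 2) ≈ 0.4593, P(plant 3) ≈ 0.4183
After 'pass': normaliser = 0.8·0.1224 + 0.65·0.4593 + 0.55·0.4183; P(plant 1) ≈ 0.1563, P(plant 2) ≈ 0.4765, P(plant 3) ≈ 0.3672
After 'pass': normaliser = 0.8·0.1563 + 0.65·0.4765 + 0.55·0.3672; P(plant 1) ≈ 0.1964, P(plant 2) ≈ 0.4864, P(plant 3) ≈ 0.3172

0.1964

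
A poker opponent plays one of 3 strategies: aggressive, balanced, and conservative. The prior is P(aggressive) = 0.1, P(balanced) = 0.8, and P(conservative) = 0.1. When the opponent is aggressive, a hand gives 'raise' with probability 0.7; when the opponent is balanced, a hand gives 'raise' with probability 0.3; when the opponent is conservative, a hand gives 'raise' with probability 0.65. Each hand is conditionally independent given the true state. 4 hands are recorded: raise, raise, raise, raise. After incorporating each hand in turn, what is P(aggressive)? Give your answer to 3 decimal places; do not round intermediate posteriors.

After 'raise': normaliser = 0.7·0.1000 + 0.3·0.8000 + 0.65·0.1000; P(aggressive) ≈ 0.1867, P(balanced) ≈ 0.6400, P(conservative) ≈ 0.1733
After 'raise': normaliser = 0.7·0.1867 + 0.3·0.6400 + 0.65·0.1733; P(aggressive) ≈ 0.3002, P(balanced) ≈ 0.4410, P(conservative) ≈ 0.2588
After 'raise': normaliser = 0.7·0.3002 + 0.3·0.4410 + 0.65·0.2588; P(aggressive) ≈ 0.4115, P(balanced) ≈ 0.2591, P(conservative) ≈ 0.3294
After 'raise': normaliser = 0.7·0.4115 + 0.3·0.2591 + 0.65·0.3294; P(aggressive) ≈ 0.4967, P(balanced) ≈ 0.1340, P(conservative) ≈ 0.3693

0.497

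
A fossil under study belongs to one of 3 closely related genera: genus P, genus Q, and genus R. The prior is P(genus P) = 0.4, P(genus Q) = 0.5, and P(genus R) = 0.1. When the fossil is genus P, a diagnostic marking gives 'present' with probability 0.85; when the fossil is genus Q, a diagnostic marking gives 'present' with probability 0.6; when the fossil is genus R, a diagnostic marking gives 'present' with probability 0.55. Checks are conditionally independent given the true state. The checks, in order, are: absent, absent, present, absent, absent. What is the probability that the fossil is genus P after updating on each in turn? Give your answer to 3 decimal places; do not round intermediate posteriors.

0.017

After 'absent': normaliser = 0.15·0.4000 + 0.4·0.5000 + 0.45·0.1000; P(genus P) ≈ 0.1967, P(genus Q) ≈ 0.6557, P(genus R) ≈ 0.1475
After 'absent': normaliser = 0.15·0.1967 + 0.4·0.6557 + 0.45·0.1475; P(genus P) ≈ 0.0824, P(genus Q) ≈ 0.7323, P(genus R) ≈ 0.1854
After 'present': normaliser = 0.85·0.0824 + 0.6·0.7323 + 0.55·0.1854; P(genus P) ≈ 0.1145, P(genus Q) ≈ 0.7187, P(genus R) ≈ 0.1668
After 'absent': normaliser = 0.15·0.1145 + 0.4·0.7187 + 0.45·0.1668; P(genus P) ≈ 0.0452, P(genus Q) ≈ 0.7571, P(genus R) ≈ 0.1976
After 'absent': normaliser = 0.15·0.0452 + 0.4·0.7571 + 0.45·0.1976; P(genus P) ≈ 0.0170, P(genus Q) ≈ 0.7598, P(genus R) ≈ 0.2231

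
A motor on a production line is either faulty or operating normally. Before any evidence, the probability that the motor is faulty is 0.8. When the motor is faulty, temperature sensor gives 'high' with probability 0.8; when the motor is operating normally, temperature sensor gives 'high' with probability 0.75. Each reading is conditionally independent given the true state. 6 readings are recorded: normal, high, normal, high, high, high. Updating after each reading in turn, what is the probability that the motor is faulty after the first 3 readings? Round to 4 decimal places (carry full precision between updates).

0.7320

After 'normal': P(faulty) = 0.2·0.8000 / (0.2·0.8000 + 0.25·0.2000) ≈ 0.7619
After 'high': P(faulty) = 0.8·0.7619 / (0.8·0.7619 + 0.75·0.2381) ≈ 0.7734
After 'normal': P(faulty) = 0.2·0.7734 / (0.2·0.7734 + 0.25·0.2266) ≈ 0.7320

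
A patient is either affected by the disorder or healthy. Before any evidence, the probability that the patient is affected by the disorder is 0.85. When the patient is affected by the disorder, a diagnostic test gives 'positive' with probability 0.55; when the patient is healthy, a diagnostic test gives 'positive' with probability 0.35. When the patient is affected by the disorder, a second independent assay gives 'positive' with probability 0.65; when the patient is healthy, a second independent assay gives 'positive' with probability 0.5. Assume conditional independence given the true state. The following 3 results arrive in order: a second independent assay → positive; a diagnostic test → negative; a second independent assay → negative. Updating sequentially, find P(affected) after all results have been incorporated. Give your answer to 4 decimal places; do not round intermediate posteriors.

After a second independent assay='positive': P(affected) = 0.65·0.8500 / (0.65·0.8500 + 0.5·0.1500) ≈ 0.8805
After a diagnostic test='negative': P(affected) = 0.45·0.8805 / (0.45·0.8805 + 0.65·0.1195) ≈ 0.8361
After a second independent assay='negative': P(affected) = 0.35·0.8361 / (0.35·0.8361 + 0.5·0.1639) ≈ 0.7812

0.7812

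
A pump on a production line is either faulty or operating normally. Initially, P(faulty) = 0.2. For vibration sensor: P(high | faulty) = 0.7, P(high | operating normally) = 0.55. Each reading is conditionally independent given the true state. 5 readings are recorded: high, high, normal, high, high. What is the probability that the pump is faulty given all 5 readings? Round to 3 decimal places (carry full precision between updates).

0.304

After 'high': P(faulty) = 0.7·0.2000 / (0.7·0.2000 + 0.55·0.8000) ≈ 0.2414
After 'high': P(faulty) = 0.7·0.2414 / (0.7·0.2414 + 0.55·0.7586) ≈ 0.2882
After 'normal': P(faulty) = 0.3·0.2882 / (0.3·0.2882 + 0.45·0.7118) ≈ 0.2126
After 'high': P(faulty) = 0.7·0.2126 / (0.7·0.2126 + 0.55·0.7874) ≈ 0.2557
After 'high': P(faulty) = 0.7·0.2557 / (0.7·0.2557 + 0.55·0.7443) ≈ 0.3043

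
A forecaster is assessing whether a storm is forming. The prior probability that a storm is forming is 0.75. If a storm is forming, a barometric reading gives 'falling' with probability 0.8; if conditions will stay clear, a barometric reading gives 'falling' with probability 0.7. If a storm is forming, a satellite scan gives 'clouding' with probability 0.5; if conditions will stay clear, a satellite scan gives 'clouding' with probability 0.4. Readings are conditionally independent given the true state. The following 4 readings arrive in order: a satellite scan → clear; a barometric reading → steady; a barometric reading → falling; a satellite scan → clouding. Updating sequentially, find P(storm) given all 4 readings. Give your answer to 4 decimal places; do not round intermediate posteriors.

0.7042

After a satellite scan='clear': P(storm) = 0.5·0.7500 / (0.5·0.7500 + 0.6·0.2500) ≈ 0.7143
After a barometric reading='steady': P(storm) = 0.2·0.7143 / (0.2·0.7143 + 0.3·0.2857) ≈ 0.6250
After a barometric reading='falling': P(storm) = 0.8·0.6250 / (0.8·0.6250 + 0.7·0.3750) ≈ 0.6557
After a satellite scan='clouding': P(storm) = 0.5·0.6557 / (0.5·0.6557 + 0.4·0.3443) ≈ 0.7042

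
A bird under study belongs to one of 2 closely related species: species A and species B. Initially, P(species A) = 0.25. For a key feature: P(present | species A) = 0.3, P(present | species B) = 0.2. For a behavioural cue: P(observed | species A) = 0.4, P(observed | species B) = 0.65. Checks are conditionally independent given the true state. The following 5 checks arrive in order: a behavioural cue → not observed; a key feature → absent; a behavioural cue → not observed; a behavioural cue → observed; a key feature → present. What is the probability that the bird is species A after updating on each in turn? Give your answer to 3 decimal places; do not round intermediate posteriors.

0.442

After a behavioural cue='not observed': P(species A) = 0.6·0.2500 / (0.6·0.2500 + 0.35·0.7500) ≈ 0.3636
After a key feature='absent': P(species A) = 0.7·0.3636 / (0.7·0.3636 + 0.8·0.6364) ≈ 0.3333
After a behavioural cue='not observed': P(species A) = 0.6·0.3333 / (0.6·0.3333 + 0.35·0.6667) ≈ 0.4615
After a behavioural cue='observed': P(species A) = 0.4·0.4615 / (0.4·0.4615 + 0.65·0.5385) ≈ 0.3453
After a key feature='present': P(species A) = 0.3·0.3453 / (0.3·0.3453 + 0.2·0.6547) ≈ 0.4417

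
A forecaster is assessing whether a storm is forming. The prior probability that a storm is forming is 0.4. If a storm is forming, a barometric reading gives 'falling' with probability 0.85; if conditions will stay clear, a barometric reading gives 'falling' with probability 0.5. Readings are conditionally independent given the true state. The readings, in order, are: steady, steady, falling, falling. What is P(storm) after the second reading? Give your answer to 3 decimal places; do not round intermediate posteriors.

0.057

After 'steady': P(storm) = 0.15·0.4000 / (0.15·0.4000 + 0.5·0.6000) ≈ 0.1667
After 'steady': P(storm) = 0.15·0.1667 / (0.15·0.1667 + 0.5·0.8333) ≈ 0.0566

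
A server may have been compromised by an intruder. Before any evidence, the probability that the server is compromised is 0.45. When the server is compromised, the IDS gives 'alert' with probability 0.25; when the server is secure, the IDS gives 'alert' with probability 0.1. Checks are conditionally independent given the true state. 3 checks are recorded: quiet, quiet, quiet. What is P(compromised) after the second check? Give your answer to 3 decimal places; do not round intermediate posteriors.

After 'quiet': P(compromised) = 0.75·0.4500 / (0.75·0.4500 + 0.9·0.5500) ≈ 0.4054
After 'quiet': P(compromised) = 0.75·0.4054 / (0.75·0.4054 + 0.9·0.5946) ≈ 0.3623

0.362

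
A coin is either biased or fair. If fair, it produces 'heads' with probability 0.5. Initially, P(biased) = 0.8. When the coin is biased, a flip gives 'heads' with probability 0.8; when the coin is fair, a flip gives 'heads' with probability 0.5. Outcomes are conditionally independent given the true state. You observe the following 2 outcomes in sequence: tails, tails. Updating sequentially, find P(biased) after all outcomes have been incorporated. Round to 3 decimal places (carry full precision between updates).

0.390

Each posterior becomes the prior for the next update.
After 'tails': P(biased) = 0.2·0.8000 / (0.2·0.8000 + 0.5·0.2000) ≈ 0.6154
After 'tails': P(biased) = 0.2·0.6154 / (0.2·0.6154 + 0.5·0.3846) ≈ 0.3902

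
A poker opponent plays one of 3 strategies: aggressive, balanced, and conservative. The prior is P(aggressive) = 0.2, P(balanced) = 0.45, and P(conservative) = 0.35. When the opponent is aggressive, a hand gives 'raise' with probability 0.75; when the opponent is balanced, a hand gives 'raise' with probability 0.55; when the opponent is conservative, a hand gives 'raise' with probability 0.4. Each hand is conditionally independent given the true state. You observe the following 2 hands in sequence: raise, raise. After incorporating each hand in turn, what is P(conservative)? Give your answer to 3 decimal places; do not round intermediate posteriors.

After 'raise': normaliser = 0.75·0.2000 + 0.55·0.4500 + 0.4·0.3500; P(aggressive) ≈ 0.2791, P(balanced) ≈ 0.4605, P(conservative) ≈ 0.2605
After 'raise': normaliser = 0.75·0.2791 + 0.55·0.4605 + 0.4·0.2605; P(aggressive) ≈ 0.3693, P(balanced) ≈ 0.4469, P(conservative) ≈ 0.1838

0.184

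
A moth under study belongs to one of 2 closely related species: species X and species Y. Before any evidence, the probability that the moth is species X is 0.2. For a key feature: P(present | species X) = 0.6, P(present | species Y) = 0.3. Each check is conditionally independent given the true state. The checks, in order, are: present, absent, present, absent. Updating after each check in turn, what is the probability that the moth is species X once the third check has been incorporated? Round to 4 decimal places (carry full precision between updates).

After 'present': P(species X) = 0.6·0.2000 / (0.6·0.2000 + 0.3·0.8000) ≈ 0.3333
After 'absent': P(species X) = 0.4·0.3333 / (0.4·0.3333 + 0.7·0.6667) ≈ 0.2222
After 'present': P(species X) = 0.6·0.2222 / (0.6·0.2222 + 0.3·0.7778) ≈ 0.3636

0.3636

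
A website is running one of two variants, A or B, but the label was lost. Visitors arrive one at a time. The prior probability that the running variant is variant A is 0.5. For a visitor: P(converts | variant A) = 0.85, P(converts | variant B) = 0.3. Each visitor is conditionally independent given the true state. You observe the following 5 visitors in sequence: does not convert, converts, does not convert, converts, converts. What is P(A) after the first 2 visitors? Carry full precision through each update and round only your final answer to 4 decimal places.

0.3778

After 'does not convert': P(A) = 0.15·0.5000 / (0.15·0.5000 + 0.7·0.5000) ≈ 0.1765
After 'converts': P(A) = 0.85·0.1765 / (0.85·0.1765 + 0.3·0.8235) ≈ 0.3778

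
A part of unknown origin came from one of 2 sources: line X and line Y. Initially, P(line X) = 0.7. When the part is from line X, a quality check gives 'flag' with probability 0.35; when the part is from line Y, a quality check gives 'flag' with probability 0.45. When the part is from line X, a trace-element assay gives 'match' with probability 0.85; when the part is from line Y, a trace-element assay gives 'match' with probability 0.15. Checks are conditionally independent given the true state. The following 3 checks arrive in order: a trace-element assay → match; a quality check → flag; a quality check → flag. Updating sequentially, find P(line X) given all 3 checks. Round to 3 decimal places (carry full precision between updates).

Each posterior becomes the prior for the next update.
After a trace-element assay='match': P(line X) = 0.85·0.7000 / (0.85·0.7000 + 0.15·0.3000) ≈ 0.9297
After a quality check='flag': P(line X) = 0.35·0.9297 / (0.35·0.9297 + 0.45·0.0703) ≈ 0.9114
After a quality check='flag': P(line X) = 0.35·0.9114 / (0.35·0.9114 + 0.45·0.0886) ≈ 0.8889

0.889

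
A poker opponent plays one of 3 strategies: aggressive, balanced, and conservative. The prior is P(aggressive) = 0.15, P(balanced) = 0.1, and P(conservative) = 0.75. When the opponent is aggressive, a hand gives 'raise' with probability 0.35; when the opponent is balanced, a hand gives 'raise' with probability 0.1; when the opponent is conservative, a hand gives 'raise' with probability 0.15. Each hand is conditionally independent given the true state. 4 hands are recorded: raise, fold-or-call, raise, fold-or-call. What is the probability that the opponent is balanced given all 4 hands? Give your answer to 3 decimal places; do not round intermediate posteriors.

After 'raise': normaliser = 0.35·0.1500 + 0.1·0.1000 + 0.15·0.7500; P(aggressive) ≈ 0.3000, P(balanced) ≈ 0.0571, P(conservative) ≈ 0.6429
After 'fold-or-call': normaliser = 0.65·0.3000 + 0.9·0.0571 + 0.85·0.6429; P(aggressive) ≈ 0.2459, P(balanced) ≈ 0.0649, P(conservative) ≈ 0.6892
After 'raise': normaliser = 0.35·0.2459 + 0.1·0.0649 + 0.15·0.6892; P(aggressive) ≈ 0.4393, P(balanced) ≈ 0.0331, P(conservative) ≈ 0.5276
After 'fold-or-call': normaliser = 0.65·0.4393 + 0.9·0.0331 + 0.85·0.5276; P(aggressive) ≈ 0.3739, P(balanced) ≈ 0.0390, P(conservative) ≈ 0.5871

0.039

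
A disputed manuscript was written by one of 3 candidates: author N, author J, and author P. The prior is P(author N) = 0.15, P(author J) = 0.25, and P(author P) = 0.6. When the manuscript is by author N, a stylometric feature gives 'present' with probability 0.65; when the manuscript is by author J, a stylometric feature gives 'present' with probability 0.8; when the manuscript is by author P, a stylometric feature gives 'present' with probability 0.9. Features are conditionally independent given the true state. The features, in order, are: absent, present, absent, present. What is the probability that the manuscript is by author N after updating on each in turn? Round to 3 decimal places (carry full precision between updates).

0.408

After 'absent': normaliser = 0.35·0.1500 + 0.2·0.2500 + 0.1·0.6000; P(author N) ≈ 0.3231, P(author J) ≈ 0.3077, P(author P) ≈ 0.3692
After 'present': normaliser = 0.65·0.3231 + 0.8·0.3077 + 0.9·0.3692; P(author N) ≈ 0.2663, P(author J) ≈ 0.3122, P(author P) ≈ 0.4215
After 'absent': normaliser = 0.35·0.2663 + 0.2·0.3122 + 0.1·0.4215; P(author N) ≈ 0.4713, P(author J) ≈ 0.3157, P(author P) ≈ 0.2131
After 'present': normaliser = 0.65·0.4713 + 0.8·0.3157 + 0.9·0.2131; P(author N) ≈ 0.4081, P(author J) ≈ 0.3364, P(author P) ≈ 0.2555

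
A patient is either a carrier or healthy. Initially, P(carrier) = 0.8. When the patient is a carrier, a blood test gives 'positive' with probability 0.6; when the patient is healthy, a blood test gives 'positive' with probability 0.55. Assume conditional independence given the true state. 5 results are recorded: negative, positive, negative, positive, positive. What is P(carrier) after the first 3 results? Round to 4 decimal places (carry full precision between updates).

0.7752

After 'negative': P(carrier) = 0.4·0.8000 / (0.4·0.8000 + 0.45·0.2000) ≈ 0.7805
After 'positive': P(carrier) = 0.6·0.7805 / (0.6·0.7805 + 0.55·0.2195) ≈ 0.7950
After 'negative': P(carrier) = 0.4·0.7950 / (0.4·0.7950 + 0.45·0.2050) ≈ 0.7752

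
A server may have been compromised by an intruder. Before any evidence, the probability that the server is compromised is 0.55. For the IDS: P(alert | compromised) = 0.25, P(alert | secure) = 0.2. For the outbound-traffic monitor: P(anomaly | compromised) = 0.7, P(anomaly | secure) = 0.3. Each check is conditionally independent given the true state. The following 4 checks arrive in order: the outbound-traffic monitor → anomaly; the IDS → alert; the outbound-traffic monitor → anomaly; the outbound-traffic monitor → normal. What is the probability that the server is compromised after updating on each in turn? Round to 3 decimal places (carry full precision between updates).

Apply Bayes' rule sequentially, carrying P(compromised) forward.
After the outbound-traffic monitor='anomaly': P(compromised) = 0.7·0.5500 / (0.7·0.5500 + 0.3·0.4500) ≈ 0.7404
After the IDS='alert': P(compromised) = 0.25·0.7404 / (0.25·0.7404 + 0.2·0.2596) ≈ 0.7809
After the outbound-traffic monitor='anomaly': P(compromised) = 0.7·0.7809 / (0.7·0.7809 + 0.3·0.2191) ≈ 0.8927
After the outbound-traffic monitor='normal': P(compromised) = 0.3·0.8927 / (0.3·0.8927 + 0.7·0.1073) ≈ 0.7809

0.781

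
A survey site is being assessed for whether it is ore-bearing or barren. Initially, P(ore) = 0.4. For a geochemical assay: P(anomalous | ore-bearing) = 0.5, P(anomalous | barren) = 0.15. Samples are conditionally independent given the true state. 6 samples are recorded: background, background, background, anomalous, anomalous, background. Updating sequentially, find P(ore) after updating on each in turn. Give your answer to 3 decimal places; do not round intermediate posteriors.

After 'background': P(ore) = 0.5·0.4000 / (0.5·0.4000 + 0.85·0.6000) ≈ 0.2817
After 'background': P(ore) = 0.5·0.2817 / (0.5·0.2817 + 0.85·0.7183) ≈ 0.1874
After 'background': P(ore) = 0.5·0.1874 / (0.5·0.1874 + 0.85·0.8126) ≈ 0.1195
After 'anomalous': P(ore) = 0.5·0.1195 / (0.5·0.1195 + 0.15·0.8805) ≈ 0.3114
After 'anomalous': P(ore) = 0.5·0.3114 / (0.5·0.3114 + 0.15·0.6886) ≈ 0.6012
After 'background': P(ore) = 0.5·0.6012 / (0.5·0.6012 + 0.85·0.3988) ≈ 0.4700

0.470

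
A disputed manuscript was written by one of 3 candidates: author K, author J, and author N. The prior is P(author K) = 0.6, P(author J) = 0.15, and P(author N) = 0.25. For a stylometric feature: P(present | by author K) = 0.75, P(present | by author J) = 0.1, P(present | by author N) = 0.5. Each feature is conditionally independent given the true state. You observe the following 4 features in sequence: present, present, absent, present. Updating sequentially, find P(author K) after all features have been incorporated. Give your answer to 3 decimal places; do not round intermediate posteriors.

0.801

After 'present': normaliser = 0.75·0.6000 + 0.1·0.1500 + 0.5·0.2500; P(author K) ≈ 0.7627, P(author J) ≈ 0.0254, P(author N) ≈ 0.2119
After 'present': normaliser = 0.75·0.7627 + 0.1·0.0254 + 0.5·0.2119; P(author K) ≈ 0.8406, P(author J) ≈ 0.0037, P(author N) ≈ 0.1557
After 'absent': normaliser = 0.25·0.8406 + 0.9·0.0037 + 0.5·0.1557; P(author K) ≈ 0.7213, P(author J) ≈ 0.0115, P(author N) ≈ 0.2672
After 'present': normaliser = 0.75·0.7213 + 0.1·0.0115 + 0.5·0.2672; P(author K) ≈ 0.8006, P(author J) ≈ 0.0017, P(author N) ≈ 0.1977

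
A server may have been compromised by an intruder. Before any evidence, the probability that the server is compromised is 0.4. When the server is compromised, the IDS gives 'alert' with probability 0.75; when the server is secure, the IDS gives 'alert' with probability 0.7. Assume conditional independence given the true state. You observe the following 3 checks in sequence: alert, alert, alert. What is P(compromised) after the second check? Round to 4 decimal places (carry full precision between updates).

0.4335

After 'alert': P(compromised) = 0.75·0.4000 / (0.75·0.4000 + 0.7·0.6000) ≈ 0.4167
After 'alert': P(compromised) = 0.75·0.4167 / (0.75·0.4167 + 0.7·0.5833) ≈ 0.4335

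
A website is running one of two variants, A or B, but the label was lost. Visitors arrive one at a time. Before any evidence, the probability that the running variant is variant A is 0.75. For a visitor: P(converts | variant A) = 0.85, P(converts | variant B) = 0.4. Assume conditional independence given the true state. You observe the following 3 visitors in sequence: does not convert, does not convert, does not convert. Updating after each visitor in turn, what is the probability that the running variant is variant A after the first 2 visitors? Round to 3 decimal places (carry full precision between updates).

0.158

Apply Bayes' rule sequentially, carrying P(A) forward.
After 'does not convert': P(A) = 0.15·0.7500 / (0.15·0.7500 + 0.6·0.2500) ≈ 0.4286
After 'does not convert': P(A) = 0.15·0.4286 / (0.15·0.4286 + 0.6·0.5714) ≈ 0.1579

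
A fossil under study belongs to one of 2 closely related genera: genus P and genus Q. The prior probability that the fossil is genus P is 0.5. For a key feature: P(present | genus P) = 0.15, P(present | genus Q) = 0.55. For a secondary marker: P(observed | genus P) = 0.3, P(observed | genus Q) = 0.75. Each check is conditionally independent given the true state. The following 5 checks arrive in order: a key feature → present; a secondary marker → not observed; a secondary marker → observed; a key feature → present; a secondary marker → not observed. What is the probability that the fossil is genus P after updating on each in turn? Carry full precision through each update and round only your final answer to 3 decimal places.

After a key feature='present': P(genus P) = 0.15·0.5000 / (0.15·0.5000 + 0.55·0.5000) ≈ 0.2143
After a secondary marker='not observed': P(genus P) = 0.7·0.2143 / (0.7·0.2143 + 0.25·0.7857) ≈ 0.4330
After a secondary marker='observed': P(genus P) = 0.3·0.4330 / (0.3·0.4330 + 0.75·0.5670) ≈ 0.2340
After a key feature='present': P(genus P) = 0.15·0.2340 / (0.15·0.2340 + 0.55·0.7660) ≈ 0.0769
After a secondary marker='not observed': P(genus P) = 0.7·0.0769 / (0.7·0.0769 + 0.25·0.9231) ≈ 0.1891

0.189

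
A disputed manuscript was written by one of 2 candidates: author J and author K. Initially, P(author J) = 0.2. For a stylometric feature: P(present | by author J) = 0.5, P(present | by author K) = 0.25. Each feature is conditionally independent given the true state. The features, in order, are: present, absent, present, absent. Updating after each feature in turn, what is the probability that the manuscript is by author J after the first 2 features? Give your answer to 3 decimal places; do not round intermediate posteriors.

0.250

After 'present': P(author J) = 0.5·0.2000 / (0.5·0.2000 + 0.25·0.8000) ≈ 0.3333
After 'absent': P(author J) = 0.5·0.3333 / (0.5·0.3333 + 0.75·0.6667) ≈ 0.2500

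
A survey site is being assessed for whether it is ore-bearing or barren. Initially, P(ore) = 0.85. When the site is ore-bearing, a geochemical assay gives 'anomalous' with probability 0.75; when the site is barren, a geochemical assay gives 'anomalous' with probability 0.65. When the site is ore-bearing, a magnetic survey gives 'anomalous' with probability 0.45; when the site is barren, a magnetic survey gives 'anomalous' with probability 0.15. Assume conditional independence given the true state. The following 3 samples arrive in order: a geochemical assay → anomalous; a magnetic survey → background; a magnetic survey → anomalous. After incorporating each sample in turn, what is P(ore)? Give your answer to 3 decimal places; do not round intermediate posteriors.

After a geochemical assay='anomalous': P(ore) = 0.75·0.8500 / (0.75·0.8500 + 0.65·0.1500) ≈ 0.8673
After a magnetic survey='background': P(ore) = 0.55·0.8673 / (0.55·0.8673 + 0.85·0.1327) ≈ 0.8088
After a magnetic survey='anomalous': P(ore) = 0.45·0.8088 / (0.45·0.8088 + 0.15·0.1912) ≈ 0.9270

0.927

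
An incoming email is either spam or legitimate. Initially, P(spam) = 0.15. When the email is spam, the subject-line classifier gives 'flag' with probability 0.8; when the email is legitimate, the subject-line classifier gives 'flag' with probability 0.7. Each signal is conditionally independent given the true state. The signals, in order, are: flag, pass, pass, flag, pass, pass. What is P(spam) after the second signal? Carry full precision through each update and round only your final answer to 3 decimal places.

After 'flag': P(spam) = 0.8·0.1500 / (0.8·0.1500 + 0.7·0.8500) ≈ 0.1678
After 'pass': P(spam) = 0.2·0.1678 / (0.2·0.1678 + 0.3·0.8322) ≈ 0.1185

0.119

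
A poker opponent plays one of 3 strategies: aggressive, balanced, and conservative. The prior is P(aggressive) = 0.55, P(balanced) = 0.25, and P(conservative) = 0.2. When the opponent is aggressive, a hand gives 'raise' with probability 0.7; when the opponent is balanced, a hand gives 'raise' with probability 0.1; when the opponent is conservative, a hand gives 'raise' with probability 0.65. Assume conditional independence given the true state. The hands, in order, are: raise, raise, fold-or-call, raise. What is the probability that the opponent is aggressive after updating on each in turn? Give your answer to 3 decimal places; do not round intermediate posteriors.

After 'raise': normaliser = 0.7·0.5500 + 0.1·0.2500 + 0.65·0.2000; P(aggressive) ≈ 0.7130, P(balanced) ≈ 0.0463, P(conservative) ≈ 0.2407
After 'raise': normaliser = 0.7·0.7130 + 0.1·0.0463 + 0.65·0.2407; P(aggressive) ≈ 0.7560, P(balanced) ≈ 0.0070, P(conservative) ≈ 0.2370
After 'fold-or-call': normaliser = 0.3·0.7560 + 0.9·0.0070 + 0.35·0.2370; P(aggressive) ≈ 0.7176, P(balanced) ≈ 0.0200, P(conservative) ≈ 0.2625
After 'raise': normaliser = 0.7·0.7176 + 0.1·0.0200 + 0.65·0.2625; P(aggressive) ≈ 0.7442, P(balanced) ≈ 0.0030, P(conservative) ≈ 0.2528

0.744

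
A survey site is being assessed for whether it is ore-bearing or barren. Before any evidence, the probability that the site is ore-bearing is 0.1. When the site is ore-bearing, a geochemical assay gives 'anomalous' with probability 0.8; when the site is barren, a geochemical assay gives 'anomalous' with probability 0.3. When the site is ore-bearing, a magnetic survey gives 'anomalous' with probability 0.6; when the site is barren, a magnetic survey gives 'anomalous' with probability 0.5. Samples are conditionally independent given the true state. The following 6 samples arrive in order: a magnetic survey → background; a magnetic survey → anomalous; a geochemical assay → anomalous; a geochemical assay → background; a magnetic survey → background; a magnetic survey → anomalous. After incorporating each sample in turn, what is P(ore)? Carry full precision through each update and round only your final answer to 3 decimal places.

After a magnetic survey='background': P(ore) = 0.4·0.1000 / (0.4·0.1000 + 0.5·0.9000) ≈ 0.0816
After a magnetic survey='anomalous': P(ore) = 0.6·0.0816 / (0.6·0.0816 + 0.5·0.9184) ≈ 0.0964
After a geochemical assay='anomalous': P(ore) = 0.8·0.0964 / (0.8·0.0964 + 0.3·0.9036) ≈ 0.2215
After a geochemical assay='background': P(ore) = 0.2·0.2215 / (0.2·0.2215 + 0.7·0.7785) ≈ 0.0752
After a magnetic survey='background': P(ore) = 0.4·0.0752 / (0.4·0.0752 + 0.5·0.9248) ≈ 0.0610
After a magnetic survey='anomalous': P(ore) = 0.6·0.0610 / (0.6·0.0610 + 0.5·0.9390) ≈ 0.0724

0.072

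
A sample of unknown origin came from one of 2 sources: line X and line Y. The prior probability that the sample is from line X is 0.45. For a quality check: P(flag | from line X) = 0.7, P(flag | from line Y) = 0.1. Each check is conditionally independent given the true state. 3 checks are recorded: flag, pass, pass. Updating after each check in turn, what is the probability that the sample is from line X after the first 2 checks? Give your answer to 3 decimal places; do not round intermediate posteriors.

0.656

Each posterior becomes the prior for the next update.
After 'flag': P(line X) = 0.7·0.4500 / (0.7·0.4500 + 0.1·0.5500) ≈ 0.8514
After 'pass': P(line X) = 0.3·0.8514 / (0.3·0.8514 + 0.9·0.1486) ≈ 0.6562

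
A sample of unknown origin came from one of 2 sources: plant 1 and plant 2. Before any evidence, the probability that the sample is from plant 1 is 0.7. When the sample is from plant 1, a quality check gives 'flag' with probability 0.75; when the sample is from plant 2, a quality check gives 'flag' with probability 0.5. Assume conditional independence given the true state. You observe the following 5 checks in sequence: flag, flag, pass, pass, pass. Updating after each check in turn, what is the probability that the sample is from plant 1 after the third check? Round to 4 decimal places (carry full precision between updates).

0.7241

After 'flag': P(plant 1) = 0.75·0.7000 / (0.75·0.7000 + 0.5·0.3000) ≈ 0.7778
After 'flag': P(plant 1) = 0.75·0.7778 / (0.75·0.7778 + 0.5·0.2222) ≈ 0.8400
After 'pass': P(plant 1) = 0.25·0.8400 / (0.25·0.8400 + 0.5·0.1600) ≈ 0.7241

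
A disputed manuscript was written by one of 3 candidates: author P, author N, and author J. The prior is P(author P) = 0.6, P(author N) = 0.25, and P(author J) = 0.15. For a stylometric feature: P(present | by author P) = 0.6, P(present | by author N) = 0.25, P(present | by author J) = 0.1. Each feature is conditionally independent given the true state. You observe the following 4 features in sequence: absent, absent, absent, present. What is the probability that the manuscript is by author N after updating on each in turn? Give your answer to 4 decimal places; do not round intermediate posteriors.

0.4370

After 'absent': normaliser = 0.4·0.6000 + 0.75·0.2500 + 0.9·0.1500; P(author P) ≈ 0.4267, P(author N) ≈ 0.3333, P(author J) ≈ 0.2400
After 'absent': normaliser = 0.4·0.4267 + 0.75·0.3333 + 0.9·0.2400; P(author P) ≈ 0.2681, P(author N) ≈ 0.3927, P(author J) ≈ 0.3393
After 'absent': normaliser = 0.4·0.2681 + 0.75·0.3927 + 0.9·0.3393; P(author P) ≈ 0.1516, P(author N) ≈ 0.4165, P(author J) ≈ 0.4318
After 'present': normaliser = 0.6·0.1516 + 0.25·0.4165 + 0.1·0.4318; P(author P) ≈ 0.3818, P(author N) ≈ 0.4370, P(author J) ≈ 0.1812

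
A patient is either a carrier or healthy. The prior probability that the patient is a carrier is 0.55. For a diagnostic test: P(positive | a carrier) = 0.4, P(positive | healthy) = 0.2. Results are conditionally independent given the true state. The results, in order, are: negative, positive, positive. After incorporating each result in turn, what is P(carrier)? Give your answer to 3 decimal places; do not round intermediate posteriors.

After 'negative': P(carrier) = 0.6·0.5500 / (0.6·0.5500 + 0.8·0.4500) ≈ 0.4783
After 'positive': P(carrier) = 0.4·0.4783 / (0.4·0.4783 + 0.2·0.5217) ≈ 0.6471
After 'positive': P(carrier) = 0.4·0.6471 / (0.4·0.6471 + 0.2·0.3529) ≈ 0.7857

0.786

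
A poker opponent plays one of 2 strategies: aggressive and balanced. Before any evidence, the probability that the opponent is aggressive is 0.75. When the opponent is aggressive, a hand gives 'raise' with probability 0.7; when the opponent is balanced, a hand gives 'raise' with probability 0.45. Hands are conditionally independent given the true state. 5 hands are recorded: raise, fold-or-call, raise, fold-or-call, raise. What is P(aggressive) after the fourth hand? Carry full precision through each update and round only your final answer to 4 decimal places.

After 'raise': P(aggressive) = 0.7·0.7500 / (0.7·0.7500 + 0.45·0.2500) ≈ 0.8235
After 'fold-or-call': P(aggressive) = 0.3·0.8235 / (0.3·0.8235 + 0.55·0.1765) ≈ 0.7179
After 'raise': P(aggressive) = 0.7·0.7179 / (0.7·0.7179 + 0.45·0.2821) ≈ 0.7984
After 'fold-or-call': P(aggressive) = 0.3·0.7984 / (0.3·0.7984 + 0.55·0.2016) ≈ 0.6835

0.6835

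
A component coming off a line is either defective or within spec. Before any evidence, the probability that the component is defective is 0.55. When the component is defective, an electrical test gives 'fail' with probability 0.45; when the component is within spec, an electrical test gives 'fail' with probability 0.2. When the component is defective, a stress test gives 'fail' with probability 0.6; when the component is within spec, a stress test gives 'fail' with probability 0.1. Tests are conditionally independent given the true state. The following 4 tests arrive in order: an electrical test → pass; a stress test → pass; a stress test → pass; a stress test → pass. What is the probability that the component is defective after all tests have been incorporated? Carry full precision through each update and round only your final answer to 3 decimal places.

After an electrical test='pass': P(defective) = 0.55·0.5500 / (0.55·0.5500 + 0.8·0.4500) ≈ 0.4566
After a stress test='pass': P(defective) = 0.4·0.4566 / (0.4·0.4566 + 0.9·0.5434) ≈ 0.2719
After a stress test='pass': P(defective) = 0.4·0.2719 / (0.4·0.2719 + 0.9·0.7281) ≈ 0.1424
After a stress test='pass': P(defective) = 0.4·0.1424 / (0.4·0.1424 + 0.9·0.8576) ≈ 0.0687

0.069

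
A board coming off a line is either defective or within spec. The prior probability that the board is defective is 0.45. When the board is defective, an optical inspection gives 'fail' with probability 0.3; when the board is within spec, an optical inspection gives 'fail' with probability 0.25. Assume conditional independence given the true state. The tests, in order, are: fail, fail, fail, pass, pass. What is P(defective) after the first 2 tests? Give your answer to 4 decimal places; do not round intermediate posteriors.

Apply Bayes' rule sequentially, carrying P(defective) forward.
After 'fail': P(defective) = 0.3·0.4500 / (0.3·0.4500 + 0.25·0.5500) ≈ 0.4954
After 'fail': P(defective) = 0.3·0.4954 / (0.3·0.4954 + 0.25·0.5046) ≈ 0.5409

0.5409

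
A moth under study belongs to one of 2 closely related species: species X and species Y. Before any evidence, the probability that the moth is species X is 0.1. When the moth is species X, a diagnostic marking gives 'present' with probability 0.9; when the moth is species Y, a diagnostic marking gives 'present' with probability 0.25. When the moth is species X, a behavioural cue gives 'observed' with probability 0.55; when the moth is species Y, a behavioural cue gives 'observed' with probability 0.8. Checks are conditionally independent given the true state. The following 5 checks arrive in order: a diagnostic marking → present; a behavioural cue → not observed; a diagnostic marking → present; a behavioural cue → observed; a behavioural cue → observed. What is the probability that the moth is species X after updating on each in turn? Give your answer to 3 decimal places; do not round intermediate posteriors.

After a diagnostic marking='present': P(species X) = 0.9·0.1000 / (0.9·0.1000 + 0.25·0.9000) ≈ 0.2857
After a behavioural cue='not observed': P(species X) = 0.45·0.2857 / (0.45·0.2857 + 0.2·0.7143) ≈ 0.4737
After a diagnostic marking='present': P(species X) = 0.9·0.4737 / (0.9·0.4737 + 0.25·0.5263) ≈ 0.7642
After a behavioural cue='observed': P(species X) = 0.55·0.7642 / (0.55·0.7642 + 0.8·0.2358) ≈ 0.6902
After a behavioural cue='observed': P(species X) = 0.55·0.6902 / (0.55·0.6902 + 0.8·0.3098) ≈ 0.6050

0.605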